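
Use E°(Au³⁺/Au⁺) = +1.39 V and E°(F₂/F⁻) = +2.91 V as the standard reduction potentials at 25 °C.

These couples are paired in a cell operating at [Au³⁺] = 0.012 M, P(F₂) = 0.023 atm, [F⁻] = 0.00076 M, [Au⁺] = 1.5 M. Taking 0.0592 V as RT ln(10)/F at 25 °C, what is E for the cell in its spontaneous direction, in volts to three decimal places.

+1.718 V

F₂/F⁻ is the cathode (higher E°), Au³⁺/Au⁺ the anode: E°cell = +2.91 − (+1.39) = +1.52 V, n = 2.
Overall: F₂(g) + Au⁺(aq) → 2 F⁻(aq) + Au³⁺(aq)
Q = [F⁻]^2·[Au³⁺] / (P(F₂)·[Au⁺]); log Q = -6.697.
E = E° − (0.0592/n) log Q = +1.52 − (0.0592/2)(-6.697) = +1.718 V.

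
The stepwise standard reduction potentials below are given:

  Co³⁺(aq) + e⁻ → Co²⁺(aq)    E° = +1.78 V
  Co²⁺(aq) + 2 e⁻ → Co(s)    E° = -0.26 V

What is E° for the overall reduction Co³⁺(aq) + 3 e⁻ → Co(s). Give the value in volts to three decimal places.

+0.420 V

Standard free energies of sequential steps add: ΔG°₃ = ΔG°₁ + ΔG°₂, so n₃E°₃ = n₁E°₁ + n₂E°₂.
E°₃ = (1×+1.78 + 2×-0.26) / 3 = (+1.260) / 3 = +0.420 V.
E° values themselves are not directly additive — weighting by electron count is essential.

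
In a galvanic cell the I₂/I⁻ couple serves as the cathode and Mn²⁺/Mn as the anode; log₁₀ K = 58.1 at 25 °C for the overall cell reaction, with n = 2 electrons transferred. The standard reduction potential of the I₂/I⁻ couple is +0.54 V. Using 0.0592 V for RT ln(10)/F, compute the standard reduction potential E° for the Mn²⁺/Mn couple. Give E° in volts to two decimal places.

E°cell = (0.0592/n)·log K = (0.0592/2)(58.1) = +1.720 V.
Since I₂/I⁻ is the cathode and Mn²⁺/Mn the anode, E°cell = E°(I₂/I⁻) − E°(Mn²⁺/Mn).
So E°(Mn²⁺/Mn) = E°(I₂/I⁻) − E°cell = (+0.54) − (+1.720) = -1.18 V.

-1.18 V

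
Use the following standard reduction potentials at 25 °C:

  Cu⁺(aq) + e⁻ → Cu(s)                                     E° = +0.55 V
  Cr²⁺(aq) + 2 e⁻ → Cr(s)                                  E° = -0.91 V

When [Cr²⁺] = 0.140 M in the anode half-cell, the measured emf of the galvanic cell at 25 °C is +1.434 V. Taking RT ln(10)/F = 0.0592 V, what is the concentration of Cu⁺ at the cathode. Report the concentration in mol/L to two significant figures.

Cu⁺/Cu is the cathode, Cr²⁺/Cr the anode: E°cell = +1.46 V, n = 2.
Overall reaction: 2 Cu⁺(aq) + Cr(s) → 2 Cu(s) + Cr²⁺(aq); Q = [Cr²⁺]^1/[Cu⁺]^2.
From E = E° − (0.0592/n) log Q: log Q = (E° − E)·n/0.0592 = (+1.46 − (+1.434))·2/0.0592 = 0.8784.
So 2·log[Cu⁺] = 1·log(0.14) − log Q = -0.8539 − (0.8784) = -1.7323; log[Cu⁺] = -1.7323 / 2 = -0.8661; [Cu⁺] = 10^(-0.8661) ≈ 0.14 M.

0.14 M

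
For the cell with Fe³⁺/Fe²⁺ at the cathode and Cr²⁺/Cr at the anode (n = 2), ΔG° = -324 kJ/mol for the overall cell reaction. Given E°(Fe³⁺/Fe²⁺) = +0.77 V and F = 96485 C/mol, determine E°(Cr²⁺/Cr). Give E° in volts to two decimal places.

E°cell = −ΔG°/(nF) = −(-324×10³)/((2)(96485)) = +1.679 V.
Since Fe³⁺/Fe²⁺ is the cathode and Cr²⁺/Cr the anode, E°cell = E°(Fe³⁺/Fe²⁺) − E°(Cr²⁺/Cr).
So E°(Cr²⁺/Cr) = E°(Fe³⁺/Fe²⁺) − E°cell = (+0.77) − (+1.679) = -0.91 V.

-0.91 V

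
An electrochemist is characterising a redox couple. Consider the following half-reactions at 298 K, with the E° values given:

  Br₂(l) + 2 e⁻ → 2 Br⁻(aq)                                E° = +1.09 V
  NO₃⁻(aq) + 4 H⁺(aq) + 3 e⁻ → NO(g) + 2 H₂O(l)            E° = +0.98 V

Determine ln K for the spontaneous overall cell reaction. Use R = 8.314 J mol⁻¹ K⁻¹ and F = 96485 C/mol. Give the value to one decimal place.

Cathode: Br₂/Br⁻; anode: NO₃⁻/NO. E°cell = (+1.09) − (+0.98) = +0.11 V, with n = 6.
ΔG° = −nFE° = −RT ln K, so ln K = nFE°/(RT) = (6)(96485)(+0.11) / ((8.314)(298)) = 25.703.

25.7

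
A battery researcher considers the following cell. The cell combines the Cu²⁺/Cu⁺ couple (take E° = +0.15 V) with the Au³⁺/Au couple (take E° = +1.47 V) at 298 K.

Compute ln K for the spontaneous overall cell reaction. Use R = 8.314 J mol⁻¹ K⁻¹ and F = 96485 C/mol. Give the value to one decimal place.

Cathode: Au³⁺/Au; anode: Cu²⁺/Cu⁺. E°cell = (+1.47) − (+0.15) = +1.32 V, with n = 3.
ΔG° = −nFE° = −RT ln K, so ln K = nFE°/(RT) = (3)(96485)(+1.32) / ((8.314)(298)) = 154.216.

154.2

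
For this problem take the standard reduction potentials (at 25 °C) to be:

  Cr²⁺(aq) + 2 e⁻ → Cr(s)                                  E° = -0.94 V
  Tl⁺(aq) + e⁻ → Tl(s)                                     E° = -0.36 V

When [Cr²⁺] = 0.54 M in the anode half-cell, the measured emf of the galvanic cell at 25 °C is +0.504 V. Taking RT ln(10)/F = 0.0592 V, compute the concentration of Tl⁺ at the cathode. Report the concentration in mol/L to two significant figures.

0.038 M

Tl⁺/Tl is the cathode, Cr²⁺/Cr the anode: E°cell = +0.58 V, n = 2.
Overall reaction: 2 Tl⁺(aq) + Cr(s) → 2 Tl(s) + Cr²⁺(aq); Q = [Cr²⁺]^1/[Tl⁺]^2.
From E = E° − (0.0592/n) log Q: log Q = (E° − E)·n/0.0592 = (+0.58 − (+0.504))·2/0.0592 = 2.5676.
So 2·log[Tl⁺] = 1·log(0.54) − log Q = -0.2676 − (2.5676) = -2.8352; log[Tl⁺] = -2.8352 / 2 = -1.4176; [Tl⁺] = 10^(-1.4176) ≈ 0.038 M.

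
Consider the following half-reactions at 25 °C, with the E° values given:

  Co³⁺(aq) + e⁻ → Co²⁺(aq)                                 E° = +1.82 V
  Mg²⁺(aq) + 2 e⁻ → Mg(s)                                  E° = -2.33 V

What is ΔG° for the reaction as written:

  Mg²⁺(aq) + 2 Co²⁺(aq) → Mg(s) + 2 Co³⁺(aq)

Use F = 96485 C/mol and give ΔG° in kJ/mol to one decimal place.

+800.8 kJ/mol

As written, Mg²⁺/Mg is reduced (cathode) and Co³⁺/Co²⁺ is oxidised (anode), so E°cell = (-2.33) − (+1.82) = -4.15 V.
Balancing electrons gives n = 2.
ΔG° = −nFE° = −(2)(96485)(-4.15) = 800,826 J = +800.8 kJ/mol.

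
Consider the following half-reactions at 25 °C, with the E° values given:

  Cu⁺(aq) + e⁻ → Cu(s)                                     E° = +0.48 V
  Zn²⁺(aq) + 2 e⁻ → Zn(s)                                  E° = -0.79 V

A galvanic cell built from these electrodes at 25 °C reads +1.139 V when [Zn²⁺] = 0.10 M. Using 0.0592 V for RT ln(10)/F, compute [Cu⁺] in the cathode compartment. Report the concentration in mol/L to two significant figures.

Cu⁺/Cu is the cathode, Zn²⁺/Zn the anode: E°cell = +1.27 V, n = 2.
Overall reaction: 2 Cu⁺(aq) + Zn(s) → 2 Cu(s) + Zn²⁺(aq); Q = [Zn²⁺]^1/[Cu⁺]^2.
From E = E° − (0.0592/n) log Q: log Q = (E° − E)·n/0.0592 = (+1.27 − (+1.139))·2/0.0592 = 4.4257.
So 2·log[Cu⁺] = 1·log(0.1) − log Q = -1.0000 − (4.4257) = -5.4257; log[Cu⁺] = -5.4257 / 2 = -2.7128; [Cu⁺] = 10^(-2.7128) ≈ 0.0019 M.

0.0019 M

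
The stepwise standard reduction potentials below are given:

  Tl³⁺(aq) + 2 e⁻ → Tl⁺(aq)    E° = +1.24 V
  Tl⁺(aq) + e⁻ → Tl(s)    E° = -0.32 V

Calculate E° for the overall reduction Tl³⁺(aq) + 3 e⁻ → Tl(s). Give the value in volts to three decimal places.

Adding the free-energy changes (−nFE°) of the two steps gives −n₃FE°₃ = −n₁FE°₁ − n₂FE°₂.
E°₃ = (2×+1.24 + 1×-0.32) / 3 = (+2.160) / 3 = +0.720 V.

+0.720 V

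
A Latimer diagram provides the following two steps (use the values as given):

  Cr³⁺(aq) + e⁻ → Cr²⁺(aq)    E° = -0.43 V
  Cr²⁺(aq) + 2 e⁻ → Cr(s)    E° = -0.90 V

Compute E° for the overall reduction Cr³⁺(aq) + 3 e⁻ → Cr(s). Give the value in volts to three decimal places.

-0.743 V

Since ΔG° = −nFE° is additive over sequential reductions, n₃E°₃ = n₁E°₁ + n₂E°₂.
E°₃ = (1×-0.43 + 2×-0.90) / 3 = (-2.230) / 3 = -0.743 V.
Simply averaging or adding the two E° values would be wrong; the electron-weighted sum is required.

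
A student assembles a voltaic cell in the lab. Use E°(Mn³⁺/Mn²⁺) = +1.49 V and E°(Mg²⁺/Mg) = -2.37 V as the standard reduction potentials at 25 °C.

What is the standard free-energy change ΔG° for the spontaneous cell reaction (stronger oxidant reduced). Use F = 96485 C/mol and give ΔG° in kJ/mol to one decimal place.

-744.9 kJ/mol

Mn³⁺/Mn²⁺ (E° = +1.49 V) is the cathode; Mg²⁺/Mg (E° = -2.37 V) is the anode, so E°cell = +3.86 V.
Balancing electrons gives n = 2 (lcm of 1 and 2).
ΔG° = −nFE° = −(2)(96485)(+3.86) = -744,864 J = -744.9 kJ/mol.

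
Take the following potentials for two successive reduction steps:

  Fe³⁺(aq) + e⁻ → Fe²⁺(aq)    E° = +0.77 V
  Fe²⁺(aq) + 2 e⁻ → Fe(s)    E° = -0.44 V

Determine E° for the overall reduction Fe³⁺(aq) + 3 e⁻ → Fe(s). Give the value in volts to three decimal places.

-0.037 V

Adding the free-energy changes (−nFE°) of the two steps gives −n₃FE°₃ = −n₁FE°₁ − n₂FE°₂.
E°₃ = (1×+0.77 + 2×-0.44) / 3 = (-0.110) / 3 = -0.037 V.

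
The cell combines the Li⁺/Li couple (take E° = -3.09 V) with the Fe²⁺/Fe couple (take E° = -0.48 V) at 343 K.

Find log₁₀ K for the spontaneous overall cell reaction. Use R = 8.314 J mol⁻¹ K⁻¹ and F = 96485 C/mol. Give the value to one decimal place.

Cathode: Fe²⁺/Fe; anode: Li⁺/Li. E°cell = (-0.48) − (-3.09) = +2.61 V, with n = 2.
ΔG° = −nFE° = −RT ln K, so ln K = nFE°/(RT) = (2)(96485)(+2.61) / ((8.314)(343)) = 176.614.
log₁₀ K = 176.614 / ln 10 = 76.7.

76.7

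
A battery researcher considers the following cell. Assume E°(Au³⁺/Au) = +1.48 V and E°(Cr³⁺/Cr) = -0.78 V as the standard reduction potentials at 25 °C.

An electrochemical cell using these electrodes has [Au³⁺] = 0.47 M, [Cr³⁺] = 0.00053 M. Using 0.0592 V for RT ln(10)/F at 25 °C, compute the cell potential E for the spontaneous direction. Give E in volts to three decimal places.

+2.318 V

Au³⁺/Au is the cathode (higher E°), Cr³⁺/Cr the anode: E°cell = +1.48 − (-0.78) = +2.26 V, n = 3.
Overall: Au³⁺(aq) + Cr(s) → Au(s) + Cr³⁺(aq)
Q = [Cr³⁺] / ([Au³⁺]); log Q = -2.948.
E = E° − (0.0592/n) log Q = +2.26 − (0.0592/3)(-2.948) = +2.318 V.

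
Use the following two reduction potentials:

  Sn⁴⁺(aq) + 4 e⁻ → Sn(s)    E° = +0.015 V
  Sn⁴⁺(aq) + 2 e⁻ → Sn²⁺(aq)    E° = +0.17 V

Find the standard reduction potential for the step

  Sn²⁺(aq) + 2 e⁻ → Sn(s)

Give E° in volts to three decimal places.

-0.140 V

Sequential free energies add, so n₃E°₃ = n₁E°₁ + n₂E°₂.
With n₃ = 4, and the known step contributing 2×(+0.17) V, the unknown satisfies 2·E° = 4×(+0.015) − 2×(+0.17) = -0.280.
E° = -0.280 / 2 = -0.140 V.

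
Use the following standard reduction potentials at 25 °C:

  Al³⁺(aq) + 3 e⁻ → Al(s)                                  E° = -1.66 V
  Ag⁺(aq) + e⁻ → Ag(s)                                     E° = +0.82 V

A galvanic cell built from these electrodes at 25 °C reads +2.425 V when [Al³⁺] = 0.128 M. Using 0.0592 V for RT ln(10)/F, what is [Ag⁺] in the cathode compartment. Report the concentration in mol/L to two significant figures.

Ag⁺/Ag is the cathode, Al³⁺/Al the anode: E°cell = +2.48 V, n = 3.
Overall reaction: 3 Ag⁺(aq) + Al(s) → 3 Ag(s) + Al³⁺(aq); Q = [Al³⁺]^1/[Ag⁺]^3.
From E = E° − (0.0592/n) log Q: log Q = (E° − E)·n/0.0592 = (+2.48 − (+2.425))·3/0.0592 = 2.7872.
So 3·log[Ag⁺] = 1·log(0.128) − log Q = -0.8928 − (2.7872) = -3.6800; log[Ag⁺] = -3.6800 / 3 = -1.2267; [Ag⁺] = 10^(-1.2267) ≈ 0.059 M.

0.059 M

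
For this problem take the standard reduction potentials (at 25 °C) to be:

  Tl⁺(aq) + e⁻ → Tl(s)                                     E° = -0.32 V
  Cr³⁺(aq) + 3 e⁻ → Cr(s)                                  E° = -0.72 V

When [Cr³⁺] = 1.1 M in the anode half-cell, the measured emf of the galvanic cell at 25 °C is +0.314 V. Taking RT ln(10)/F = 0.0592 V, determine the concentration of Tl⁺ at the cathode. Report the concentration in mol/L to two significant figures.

Tl⁺/Tl is the cathode, Cr³⁺/Cr the anode: E°cell = +0.40 V, n = 3.
Overall reaction: 3 Tl⁺(aq) + Cr(s) → 3 Tl(s) + Cr³⁺(aq); Q = [Cr³⁺]^1/[Tl⁺]^3.
From E = E° − (0.0592/n) log Q: log Q = (E° − E)·n/0.0592 = (+0.40 − (+0.314))·3/0.0592 = 4.3581.
So 3·log[Tl⁺] = 1·log(1.1) − log Q = 0.0414 − (4.3581) = -4.3167; log[Tl⁺] = -4.3167 / 3 = -1.4389; [Tl⁺] = 10^(-1.4389) ≈ 0.036 M.

0.036 M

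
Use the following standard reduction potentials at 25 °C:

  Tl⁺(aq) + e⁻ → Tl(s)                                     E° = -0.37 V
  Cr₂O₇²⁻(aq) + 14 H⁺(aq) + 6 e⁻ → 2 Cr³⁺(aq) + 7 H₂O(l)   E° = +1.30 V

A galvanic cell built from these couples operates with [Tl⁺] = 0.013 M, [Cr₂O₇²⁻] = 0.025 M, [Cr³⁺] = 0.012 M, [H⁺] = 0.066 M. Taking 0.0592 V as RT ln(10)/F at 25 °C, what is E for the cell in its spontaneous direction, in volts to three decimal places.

+1.641 V

Cr₂O₇²⁻/Cr³⁺ is the cathode (higher E°), Tl⁺/Tl the anode: E°cell = +1.30 − (-0.37) = +1.67 V, n = 6.
Overall: Cr₂O₇²⁻(aq) + 14 H⁺(aq) + 6 Tl(s) → 2 Cr³⁺(aq) + 7 H₂O(l) + 6 Tl⁺(aq)
Q = [Cr³⁺]^2·[Tl⁺]^6 / ([Cr₂O₇²⁻]·[H⁺]^14); log Q = 2.970.
E = E° − (0.0592/n) log Q = +1.67 − (0.0592/6)(2.970) = +1.641 V.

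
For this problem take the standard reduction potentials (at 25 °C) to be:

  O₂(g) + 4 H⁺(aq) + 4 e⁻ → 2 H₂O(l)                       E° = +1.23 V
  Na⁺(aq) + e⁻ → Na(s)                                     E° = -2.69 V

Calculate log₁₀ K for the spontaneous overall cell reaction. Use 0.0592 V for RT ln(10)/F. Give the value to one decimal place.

Cathode: O₂/H₂O; anode: Na⁺/Na. E°cell = +3.92 V, n = 4.
log K = nE°cell / 0.0592 = (4)(+3.92) / 0.0592 = 264.9.

264.9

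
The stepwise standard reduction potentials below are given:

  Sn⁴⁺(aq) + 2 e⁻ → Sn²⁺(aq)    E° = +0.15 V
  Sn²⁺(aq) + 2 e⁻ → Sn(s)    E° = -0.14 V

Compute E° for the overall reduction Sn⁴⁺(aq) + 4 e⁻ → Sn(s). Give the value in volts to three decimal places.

Since ΔG° = −nFE° is additive over sequential reductions, n₃E°₃ = n₁E°₁ + n₂E°₂.
E°₃ = (2×+0.15 + 2×-0.14) / 4 = (+0.020) / 4 = +0.005 V.

+0.005 V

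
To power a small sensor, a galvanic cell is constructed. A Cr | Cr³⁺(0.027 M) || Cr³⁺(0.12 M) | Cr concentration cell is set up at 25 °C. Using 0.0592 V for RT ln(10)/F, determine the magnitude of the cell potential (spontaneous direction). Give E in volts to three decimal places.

For a concentration cell E°cell = 0. The 0.12 M side is the cathode (reduction is favoured where [Cr³⁺] is higher).
With n = 3, E = −(0.0592/3) log([Cr³⁺]ₐₙ/[Cr³⁺]꜀ₐₜ) = −(0.0592/3) log(0.027/0.12) = −(0.0592/3)(-0.648) = +0.013 V.

+0.013 V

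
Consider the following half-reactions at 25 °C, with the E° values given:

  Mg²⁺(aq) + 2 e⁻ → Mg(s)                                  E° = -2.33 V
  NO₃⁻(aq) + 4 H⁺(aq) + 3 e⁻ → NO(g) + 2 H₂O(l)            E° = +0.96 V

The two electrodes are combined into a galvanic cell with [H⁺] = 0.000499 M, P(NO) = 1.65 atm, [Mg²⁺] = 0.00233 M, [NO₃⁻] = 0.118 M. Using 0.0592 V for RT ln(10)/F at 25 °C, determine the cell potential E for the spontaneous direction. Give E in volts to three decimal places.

+3.085 V

NO₃⁻/NO is the cathode (higher E°), Mg²⁺/Mg the anode: E°cell = +0.96 − (-2.33) = +3.29 V, n = 6.
Overall: 2 NO₃⁻(aq) + 8 H⁺(aq) + 3 Mg(s) → 2 NO(g) + 4 H₂O(l) + 3 Mg²⁺(aq)
Q = P(NO)^2·[Mg²⁺]^3 / ([NO₃⁻]^2·[H⁺]^8); log Q = 20.808.
E = E° − (0.0592/n) log Q = +3.29 − (0.0592/6)(20.808) = +3.085 V.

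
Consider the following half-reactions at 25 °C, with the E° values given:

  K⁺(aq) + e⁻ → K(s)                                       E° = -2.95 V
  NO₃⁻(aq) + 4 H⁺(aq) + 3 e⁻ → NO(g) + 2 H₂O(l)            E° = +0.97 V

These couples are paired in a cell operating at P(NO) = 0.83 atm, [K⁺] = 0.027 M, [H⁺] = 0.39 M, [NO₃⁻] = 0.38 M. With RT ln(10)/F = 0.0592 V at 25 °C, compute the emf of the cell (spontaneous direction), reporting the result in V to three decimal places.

+3.974 V

NO₃⁻/NO is the cathode (higher E°), K⁺/K the anode: E°cell = +0.97 − (-2.95) = +3.92 V, n = 3.
Overall: NO₃⁻(aq) + 4 H⁺(aq) + 3 K(s) → NO(g) + 2 H₂O(l) + 3 K⁺(aq)
Q = P(NO)·[K⁺]^3 / ([NO₃⁻]·[H⁺]^4); log Q = -2.731.
E = E° − (0.0592/n) log Q = +3.92 − (0.0592/3)(-2.731) = +3.974 V.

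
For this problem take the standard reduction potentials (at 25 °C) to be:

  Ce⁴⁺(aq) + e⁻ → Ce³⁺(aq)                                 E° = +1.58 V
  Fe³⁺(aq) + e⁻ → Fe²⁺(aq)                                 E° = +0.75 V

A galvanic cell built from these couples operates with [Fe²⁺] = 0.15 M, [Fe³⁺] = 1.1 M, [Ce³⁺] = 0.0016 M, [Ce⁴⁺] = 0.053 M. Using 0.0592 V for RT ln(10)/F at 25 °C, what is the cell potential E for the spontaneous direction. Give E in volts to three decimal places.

Ce⁴⁺/Ce³⁺ is the cathode (higher E°), Fe³⁺/Fe²⁺ the anode: E°cell = +1.58 − (+0.75) = +0.83 V, n = 1.
Overall: Ce⁴⁺(aq) + Fe²⁺(aq) → Ce³⁺(aq) + Fe³⁺(aq)
Q = [Ce³⁺]·[Fe³⁺] / ([Ce⁴⁺]·[Fe²⁺]); log Q = -0.655.
E = E° − (0.0592/n) log Q = +0.83 − (0.0592/1)(-0.655) = +0.869 V.

+0.869 V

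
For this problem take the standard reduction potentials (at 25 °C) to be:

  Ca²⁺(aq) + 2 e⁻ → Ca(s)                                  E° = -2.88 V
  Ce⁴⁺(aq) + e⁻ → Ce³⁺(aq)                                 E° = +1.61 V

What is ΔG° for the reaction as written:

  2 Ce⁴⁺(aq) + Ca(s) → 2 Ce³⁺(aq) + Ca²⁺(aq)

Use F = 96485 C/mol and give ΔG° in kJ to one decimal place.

-866.4 kJ

As written, Ce⁴⁺/Ce³⁺ is reduced (cathode) and Ca²⁺/Ca is oxidised (anode), so E°cell = (+1.61) − (-2.88) = +4.49 V.
Balancing electrons gives n = 2.
ΔG° = −nFE° = −(2)(96485)(+4.49) = -866,435 J = -866.4 kJ.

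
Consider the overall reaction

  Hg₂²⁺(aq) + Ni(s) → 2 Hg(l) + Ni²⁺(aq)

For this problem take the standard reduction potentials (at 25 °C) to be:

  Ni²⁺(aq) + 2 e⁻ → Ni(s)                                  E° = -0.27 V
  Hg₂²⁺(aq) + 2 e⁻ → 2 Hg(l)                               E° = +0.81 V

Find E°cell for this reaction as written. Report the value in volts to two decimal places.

+1.08 V

The Hg₂²⁺/Hg couple has the higher reduction potential, so it is the cathode; Ni²⁺/Ni is oxidised at the anode.
E°cell = E°(cathode) − E°(anode) = (+0.81) − (-0.27) = +1.08 V.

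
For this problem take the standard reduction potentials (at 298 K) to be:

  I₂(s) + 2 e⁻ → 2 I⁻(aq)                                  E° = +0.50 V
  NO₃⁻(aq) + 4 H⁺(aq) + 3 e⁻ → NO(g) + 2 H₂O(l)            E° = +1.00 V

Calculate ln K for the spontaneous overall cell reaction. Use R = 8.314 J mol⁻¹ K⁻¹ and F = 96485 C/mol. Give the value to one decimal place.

Cathode: NO₃⁻/NO; anode: I₂/I⁻. E°cell = (+1.00) − (+0.50) = +0.50 V, with n = 6.
ΔG° = −nFE° = −RT ln K, so ln K = nFE°/(RT) = (6)(96485)(+0.50) / ((8.314)(298)) = 116.830.

116.8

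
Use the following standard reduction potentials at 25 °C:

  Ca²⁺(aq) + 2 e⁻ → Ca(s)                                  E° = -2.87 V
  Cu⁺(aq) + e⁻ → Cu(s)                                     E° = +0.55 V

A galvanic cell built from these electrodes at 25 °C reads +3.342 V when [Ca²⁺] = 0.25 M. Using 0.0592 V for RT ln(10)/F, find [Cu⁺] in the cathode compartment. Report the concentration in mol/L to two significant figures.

Cu⁺/Cu is the cathode, Ca²⁺/Ca the anode: E°cell = +3.42 V, n = 2.
Overall reaction: 2 Cu⁺(aq) + Ca(s) → 2 Cu(s) + Ca²⁺(aq); Q = [Ca²⁺]^1/[Cu⁺]^2.
From E = E° − (0.0592/n) log Q: log Q = (E° − E)·n/0.0592 = (+3.42 − (+3.342))·2/0.0592 = 2.6351.
So 2·log[Cu⁺] = 1·log(0.25) − log Q = -0.6021 − (2.6351) = -3.2372; log[Cu⁺] = -3.2372 / 2 = -1.6186; [Cu⁺] = 10^(-1.6186) ≈ 0.024 M.

0.024 M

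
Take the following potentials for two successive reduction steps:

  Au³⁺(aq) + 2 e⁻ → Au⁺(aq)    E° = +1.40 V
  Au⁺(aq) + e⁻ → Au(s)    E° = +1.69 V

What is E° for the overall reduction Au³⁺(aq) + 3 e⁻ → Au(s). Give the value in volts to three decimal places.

Standard free energies of sequential steps add: ΔG°₃ = ΔG°₁ + ΔG°₂, so n₃E°₃ = n₁E°₁ + n₂E°₂.
E°₃ = (2×+1.40 + 1×+1.69) / 3 = (+4.490) / 3 = +1.497 V.
Simply averaging or adding the two E° values would be wrong; the electron-weighted sum is required.

+1.497 V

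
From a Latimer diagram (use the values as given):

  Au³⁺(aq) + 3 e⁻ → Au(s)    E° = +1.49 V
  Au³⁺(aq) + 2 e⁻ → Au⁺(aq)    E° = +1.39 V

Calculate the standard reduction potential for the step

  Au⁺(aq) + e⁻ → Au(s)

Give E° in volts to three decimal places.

+1.690 V

Sequential free energies add, so n₃E°₃ = n₁E°₁ + n₂E°₂.
With n₃ = 3, and the known step contributing 2×(+1.39) V, the unknown satisfies 1·E° = 3×(+1.49) − 2×(+1.39) = +1.690.
E° = +1.690 / 1 = +1.690 V.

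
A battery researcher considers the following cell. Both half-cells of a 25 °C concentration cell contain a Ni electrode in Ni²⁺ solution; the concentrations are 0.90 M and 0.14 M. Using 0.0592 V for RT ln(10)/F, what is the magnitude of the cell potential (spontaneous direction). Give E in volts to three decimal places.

+0.024 V

For a concentration cell E°cell = 0. The 0.90 M side is the cathode (reduction is favoured where [Ni²⁺] is higher).
With n = 2, E = −(0.0592/2) log([Ni²⁺]ₐₙ/[Ni²⁺]꜀ₐₜ) = −(0.0592/2) log(0.14/0.9) = −(0.0592/2)(-0.808) = +0.024 V.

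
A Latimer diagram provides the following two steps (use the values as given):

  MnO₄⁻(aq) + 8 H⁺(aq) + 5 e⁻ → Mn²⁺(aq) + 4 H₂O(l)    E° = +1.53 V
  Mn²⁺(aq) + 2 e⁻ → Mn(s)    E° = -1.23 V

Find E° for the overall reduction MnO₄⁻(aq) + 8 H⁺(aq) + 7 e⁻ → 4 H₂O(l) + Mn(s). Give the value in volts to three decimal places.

Adding the free-energy changes (−nFE°) of the two steps gives −n₃FE°₃ = −n₁FE°₁ − n₂FE°₂.
E°₃ = (5×+1.53 + 2×-1.23) / 7 = (+5.190) / 7 = +0.741 V.

+0.741 V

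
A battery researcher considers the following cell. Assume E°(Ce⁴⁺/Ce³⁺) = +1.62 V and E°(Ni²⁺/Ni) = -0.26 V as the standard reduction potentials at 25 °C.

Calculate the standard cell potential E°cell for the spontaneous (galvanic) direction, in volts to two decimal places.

+1.88 V

The Ce⁴⁺/Ce³⁺ couple has the higher reduction potential, so it is the cathode; Ni²⁺/Ni is oxidised at the anode.
E°cell = E°(cathode) − E°(anode) = (+1.62) − (-0.26) = +1.88 V.
Since E°cell > 0, the reaction is spontaneous under standard conditions.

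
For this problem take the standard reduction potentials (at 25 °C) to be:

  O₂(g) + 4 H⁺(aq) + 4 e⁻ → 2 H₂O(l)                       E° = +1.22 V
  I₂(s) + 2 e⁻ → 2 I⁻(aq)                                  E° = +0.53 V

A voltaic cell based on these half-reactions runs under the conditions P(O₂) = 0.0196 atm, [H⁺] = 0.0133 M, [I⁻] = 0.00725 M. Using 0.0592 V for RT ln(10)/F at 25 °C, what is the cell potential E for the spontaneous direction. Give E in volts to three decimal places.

+0.427 V

O₂/H₂O is the cathode (higher E°), I₂/I⁻ the anode: E°cell = +1.22 − (+0.53) = +0.69 V, n = 4.
Overall: O₂(g) + 4 H⁺(aq) + 4 I⁻(aq) → 2 H₂O(l) + 2 I₂(s)
Q = 1 / (P(O₂)·[H⁺]^4·[I⁻]^4); log Q = 17.771.
E = E° − (0.0592/n) log Q = +0.69 − (0.0592/4)(17.771) = +0.427 V.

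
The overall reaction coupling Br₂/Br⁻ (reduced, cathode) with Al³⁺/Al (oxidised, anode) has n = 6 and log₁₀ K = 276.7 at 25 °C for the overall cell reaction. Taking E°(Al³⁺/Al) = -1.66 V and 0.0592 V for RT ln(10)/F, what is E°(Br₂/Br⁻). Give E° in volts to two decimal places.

+1.07 V

E°cell = (0.0592/n)·log K = (0.0592/6)(276.7) = +2.730 V.
Since Br₂/Br⁻ is the cathode and Al³⁺/Al the anode, E°cell = E°(Br₂/Br⁻) − E°(Al³⁺/Al).
So E°(Br₂/Br⁻) = E°cell + E°(Al³⁺/Al) = +2.730 + (-1.66) = +1.07 V.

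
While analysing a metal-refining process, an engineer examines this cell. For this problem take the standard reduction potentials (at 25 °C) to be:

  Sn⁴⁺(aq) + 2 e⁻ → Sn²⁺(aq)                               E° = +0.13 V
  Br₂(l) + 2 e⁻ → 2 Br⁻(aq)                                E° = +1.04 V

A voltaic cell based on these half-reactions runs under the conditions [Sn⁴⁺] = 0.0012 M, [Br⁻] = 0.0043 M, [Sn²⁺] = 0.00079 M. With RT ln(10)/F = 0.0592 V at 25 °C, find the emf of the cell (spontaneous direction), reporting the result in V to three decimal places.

Br₂/Br⁻ is the cathode (higher E°), Sn⁴⁺/Sn²⁺ the anode: E°cell = +1.04 − (+0.13) = +0.91 V, n = 2.
Overall: Br₂(l) + Sn²⁺(aq) → 2 Br⁻(aq) + Sn⁴⁺(aq)
Q = [Br⁻]^2·[Sn⁴⁺] / ([Sn²⁺]); log Q = -4.552.
E = E° − (0.0592/n) log Q = +0.91 − (0.0592/2)(-4.552) = +1.045 V.

+1.045 V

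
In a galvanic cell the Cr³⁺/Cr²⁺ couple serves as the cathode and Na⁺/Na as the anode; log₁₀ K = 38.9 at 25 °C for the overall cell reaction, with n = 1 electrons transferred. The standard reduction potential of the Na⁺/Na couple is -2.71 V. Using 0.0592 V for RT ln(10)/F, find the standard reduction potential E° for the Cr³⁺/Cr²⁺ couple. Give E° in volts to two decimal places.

-0.41 V

E°cell = (0.0592/n)·log K = (0.0592/1)(38.9) = +2.303 V.
Since Cr³⁺/Cr²⁺ is the cathode and Na⁺/Na the anode, E°cell = E°(Cr³⁺/Cr²⁺) − E°(Na⁺/Na).
So E°(Cr³⁺/Cr²⁺) = E°cell + E°(Na⁺/Na) = +2.303 + (-2.71) = -0.41 V.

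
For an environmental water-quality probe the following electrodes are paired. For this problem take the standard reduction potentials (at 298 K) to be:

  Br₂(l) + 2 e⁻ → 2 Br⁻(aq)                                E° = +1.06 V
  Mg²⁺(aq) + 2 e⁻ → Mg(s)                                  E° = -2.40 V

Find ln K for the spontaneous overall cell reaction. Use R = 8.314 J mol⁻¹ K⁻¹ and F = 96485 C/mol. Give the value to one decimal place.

269.5

Cathode: Br₂/Br⁻; anode: Mg²⁺/Mg. E°cell = (+1.06) − (-2.40) = +3.46 V, with n = 2.
ΔG° = −nFE° = −RT ln K, so ln K = nFE°/(RT) = (2)(96485)(+3.46) / ((8.314)(298)) = 269.488.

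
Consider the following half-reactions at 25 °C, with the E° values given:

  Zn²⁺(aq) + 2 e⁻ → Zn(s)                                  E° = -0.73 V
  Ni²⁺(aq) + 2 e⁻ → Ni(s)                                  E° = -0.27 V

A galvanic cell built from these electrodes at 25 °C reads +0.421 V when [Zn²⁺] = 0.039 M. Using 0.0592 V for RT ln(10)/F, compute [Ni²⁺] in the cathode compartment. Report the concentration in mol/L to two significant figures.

0.0019 M

Ni²⁺/Ni is the cathode, Zn²⁺/Zn the anode: E°cell = +0.46 V, n = 2.
Overall reaction: Ni²⁺(aq) + Zn(s) → Ni(s) + Zn²⁺(aq); Q = [Zn²⁺]^1/[Ni²⁺]^1.
From E = E° − (0.0592/n) log Q: log Q = (E° − E)·n/0.0592 = (+0.46 − (+0.421))·2/0.0592 = 1.3176.
So 1·log[Ni²⁺] = 1·log(0.039) − log Q = -1.4089 − (1.3176) = -2.7265; [Ni²⁺] = 10^(-2.7265) ≈ 0.0019 M.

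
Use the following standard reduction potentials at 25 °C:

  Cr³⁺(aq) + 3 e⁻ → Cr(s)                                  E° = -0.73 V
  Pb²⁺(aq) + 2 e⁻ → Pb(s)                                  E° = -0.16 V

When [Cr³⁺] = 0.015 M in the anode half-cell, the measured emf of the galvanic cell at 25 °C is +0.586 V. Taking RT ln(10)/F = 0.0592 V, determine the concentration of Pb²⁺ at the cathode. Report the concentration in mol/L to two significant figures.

Pb²⁺/Pb is the cathode, Cr³⁺/Cr the anode: E°cell = +0.57 V, n = 6.
Overall reaction: 3 Pb²⁺(aq) + 2 Cr(s) → 3 Pb(s) + 2 Cr³⁺(aq); Q = [Cr³⁺]^2/[Pb²⁺]^3.
From E = E° − (0.0592/n) log Q: log Q = (E° − E)·n/0.0592 = (+0.57 − (+0.586))·6/0.0592 = -1.6216.
So 3·log[Pb²⁺] = 2·log(0.015) − log Q = -3.6478 − (-1.6216) = -2.0262; log[Pb²⁺] = -2.0262 / 3 = -0.6754; [Pb²⁺] = 10^(-0.6754) ≈ 0.21 M.

0.21 M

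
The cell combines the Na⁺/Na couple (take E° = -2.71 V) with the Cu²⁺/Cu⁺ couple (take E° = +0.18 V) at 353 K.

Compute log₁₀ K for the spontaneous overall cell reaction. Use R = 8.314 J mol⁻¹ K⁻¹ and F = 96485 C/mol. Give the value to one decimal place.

41.3

Cathode: Cu²⁺/Cu⁺; anode: Na⁺/Na. E°cell = (+0.18) − (-2.71) = +2.89 V, with n = 1.
ΔG° = −nFE° = −RT ln K, so ln K = nFE°/(RT) = (1)(96485)(+2.89) / ((8.314)(353)) = 95.011.
log₁₀ K = 95.011 / ln 10 = 41.3.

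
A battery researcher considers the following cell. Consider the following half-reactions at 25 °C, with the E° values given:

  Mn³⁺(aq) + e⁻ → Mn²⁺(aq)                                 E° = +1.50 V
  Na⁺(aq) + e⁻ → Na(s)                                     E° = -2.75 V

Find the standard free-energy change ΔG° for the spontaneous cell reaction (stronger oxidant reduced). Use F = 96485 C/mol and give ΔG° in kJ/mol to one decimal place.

-410.1 kJ/mol

Mn³⁺/Mn²⁺ (E° = +1.50 V) is the cathode; Na⁺/Na (E° = -2.75 V) is the anode, so E°cell = +4.25 V.
Balancing electrons gives n = 1 (lcm of 1 and 1).
ΔG° = −nFE° = −(1)(96485)(+4.25) = -410,061 J = -410.1 kJ/mol.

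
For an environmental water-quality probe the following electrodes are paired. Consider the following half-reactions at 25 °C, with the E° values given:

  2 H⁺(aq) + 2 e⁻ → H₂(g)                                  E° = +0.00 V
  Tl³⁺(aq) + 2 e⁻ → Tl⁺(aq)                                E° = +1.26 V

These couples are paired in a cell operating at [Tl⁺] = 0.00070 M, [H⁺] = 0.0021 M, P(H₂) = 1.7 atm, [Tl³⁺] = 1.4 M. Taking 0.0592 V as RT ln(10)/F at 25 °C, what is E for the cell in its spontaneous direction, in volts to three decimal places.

+1.523 V

Tl³⁺/Tl⁺ is the cathode (higher E°), H⁺/H₂ the anode: E°cell = +1.26 − (+0.00) = +1.26 V, n = 2.
Overall: Tl³⁺(aq) + H₂(g) → Tl⁺(aq) + 2 H⁺(aq)
Q = [Tl⁺]·[H⁺]^2 / ([Tl³⁺]·P(H₂)); log Q = -8.887.
E = E° − (0.0592/n) log Q = +1.26 − (0.0592/2)(-8.887) = +1.523 V.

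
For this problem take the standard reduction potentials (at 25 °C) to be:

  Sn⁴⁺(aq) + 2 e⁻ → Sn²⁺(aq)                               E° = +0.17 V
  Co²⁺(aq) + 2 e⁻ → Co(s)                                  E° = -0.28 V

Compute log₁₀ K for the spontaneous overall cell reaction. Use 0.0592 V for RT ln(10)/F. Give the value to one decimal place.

Cathode: Sn⁴⁺/Sn²⁺; anode: Co²⁺/Co. E°cell = +0.45 V, n = 2.
log K = nE°cell / 0.0592 = (2)(+0.45) / 0.0592 = 15.2.

15.2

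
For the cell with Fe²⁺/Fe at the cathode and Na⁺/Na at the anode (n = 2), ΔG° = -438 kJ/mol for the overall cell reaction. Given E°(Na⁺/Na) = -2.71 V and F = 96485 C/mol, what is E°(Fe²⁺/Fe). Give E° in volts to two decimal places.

-0.44 V

E°cell = −ΔG°/(nF) = −(-438×10³)/((2)(96485)) = +2.270 V.
Since Fe²⁺/Fe is the cathode and Na⁺/Na the anode, E°cell = E°(Fe²⁺/Fe) − E°(Na⁺/Na).
So E°(Fe²⁺/Fe) = E°cell + E°(Na⁺/Na) = +2.270 + (-2.71) = -0.44 V.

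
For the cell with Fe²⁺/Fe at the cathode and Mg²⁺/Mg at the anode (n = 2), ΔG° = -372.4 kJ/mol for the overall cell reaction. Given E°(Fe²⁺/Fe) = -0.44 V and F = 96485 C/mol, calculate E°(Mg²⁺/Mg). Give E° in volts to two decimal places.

E°cell = −ΔG°/(nF) = −(-372.4×10³)/((2)(96485)) = +1.930 V.
Since Fe²⁺/Fe is the cathode and Mg²⁺/Mg the anode, E°cell = E°(Fe²⁺/Fe) − E°(Mg²⁺/Mg).
So E°(Mg²⁺/Mg) = E°(Fe²⁺/Fe) − E°cell = (-0.44) − (+1.930) = -2.37 V.

-2.37 V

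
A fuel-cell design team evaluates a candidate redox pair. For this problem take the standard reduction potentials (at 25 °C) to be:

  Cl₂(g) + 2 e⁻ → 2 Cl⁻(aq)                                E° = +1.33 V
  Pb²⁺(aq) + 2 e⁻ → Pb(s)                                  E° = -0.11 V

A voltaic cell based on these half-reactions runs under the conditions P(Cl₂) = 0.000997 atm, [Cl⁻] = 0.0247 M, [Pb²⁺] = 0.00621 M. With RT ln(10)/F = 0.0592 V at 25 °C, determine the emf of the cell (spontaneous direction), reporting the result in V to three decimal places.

Cl₂/Cl⁻ is the cathode (higher E°), Pb²⁺/Pb the anode: E°cell = +1.33 − (-0.11) = +1.44 V, n = 2.
Overall: Cl₂(g) + Pb(s) → 2 Cl⁻(aq) + Pb²⁺(aq)
Q = [Cl⁻]^2·[Pb²⁺] / (P(Cl₂)); log Q = -2.420.
E = E° − (0.0592/n) log Q = +1.44 − (0.0592/2)(-2.420) = +1.512 V.

+1.512 V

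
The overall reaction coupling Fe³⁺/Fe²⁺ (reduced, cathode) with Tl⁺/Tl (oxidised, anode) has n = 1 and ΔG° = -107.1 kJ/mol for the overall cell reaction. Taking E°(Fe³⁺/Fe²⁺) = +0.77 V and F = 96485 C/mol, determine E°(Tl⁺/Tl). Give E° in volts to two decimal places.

-0.34 V

E°cell = −ΔG°/(nF) = −(-107.1×10³)/((1)(96485)) = +1.110 V.
Since Fe³⁺/Fe²⁺ is the cathode and Tl⁺/Tl the anode, E°cell = E°(Fe³⁺/Fe²⁺) − E°(Tl⁺/Tl).
So E°(Tl⁺/Tl) = E°(Fe³⁺/Fe²⁺) − E°cell = (+0.77) − (+1.110) = -0.34 V.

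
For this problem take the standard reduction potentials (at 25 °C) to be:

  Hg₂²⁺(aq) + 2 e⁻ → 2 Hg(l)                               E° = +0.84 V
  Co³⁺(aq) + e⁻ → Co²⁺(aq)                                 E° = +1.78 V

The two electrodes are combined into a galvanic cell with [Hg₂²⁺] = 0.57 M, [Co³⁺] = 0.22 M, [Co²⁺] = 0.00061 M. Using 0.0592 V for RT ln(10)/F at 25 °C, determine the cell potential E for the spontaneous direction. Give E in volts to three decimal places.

Co³⁺/Co²⁺ is the cathode (higher E°), Hg₂²⁺/Hg the anode: E°cell = +1.78 − (+0.84) = +0.94 V, n = 2.
Overall: 2 Co³⁺(aq) + 2 Hg(l) → 2 Co²⁺(aq) + Hg₂²⁺(aq)
Q = [Co²⁺]^2·[Hg₂²⁺] / ([Co³⁺]^2); log Q = -5.358.
E = E° − (0.0592/n) log Q = +0.94 − (0.0592/2)(-5.358) = +1.099 V.

+1.099 V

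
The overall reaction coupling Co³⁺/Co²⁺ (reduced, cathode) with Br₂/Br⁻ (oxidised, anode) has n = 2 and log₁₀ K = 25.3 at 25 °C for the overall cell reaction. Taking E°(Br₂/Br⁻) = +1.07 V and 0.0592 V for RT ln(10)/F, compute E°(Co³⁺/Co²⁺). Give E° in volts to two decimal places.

E°cell = (0.0592/n)·log K = (0.0592/2)(25.3) = +0.749 V.
Since Co³⁺/Co²⁺ is the cathode and Br₂/Br⁻ the anode, E°cell = E°(Co³⁺/Co²⁺) − E°(Br₂/Br⁻).
So E°(Co³⁺/Co²⁺) = E°cell + E°(Br₂/Br⁻) = +0.749 + (+1.07) = +1.82 V.

+1.82 V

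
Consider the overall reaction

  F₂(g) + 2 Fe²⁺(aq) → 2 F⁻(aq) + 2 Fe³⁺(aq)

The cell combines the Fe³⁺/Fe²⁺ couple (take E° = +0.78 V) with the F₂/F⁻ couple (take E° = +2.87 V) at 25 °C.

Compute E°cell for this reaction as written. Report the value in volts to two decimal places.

The F₂/F⁻ couple has the higher reduction potential, so it is the cathode; Fe³⁺/Fe²⁺ is oxidised at the anode.
E°cell = E°(cathode) − E°(anode) = (+2.87) − (+0.78) = +2.09 V.

+2.09 V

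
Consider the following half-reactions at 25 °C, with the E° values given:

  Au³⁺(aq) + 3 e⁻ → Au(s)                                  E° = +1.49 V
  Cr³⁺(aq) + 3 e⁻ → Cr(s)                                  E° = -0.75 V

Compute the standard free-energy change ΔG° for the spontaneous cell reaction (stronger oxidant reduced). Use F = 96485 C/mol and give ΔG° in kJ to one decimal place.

Au³⁺/Au (E° = +1.49 V) is the cathode; Cr³⁺/Cr (E° = -0.75 V) is the anode, so E°cell = +2.24 V.
Balancing electrons gives n = 3 (lcm of 3 and 3).
ΔG° = −nFE° = −(3)(96485)(+2.24) = -648,379 J = -648.4 kJ.

-648.4 kJ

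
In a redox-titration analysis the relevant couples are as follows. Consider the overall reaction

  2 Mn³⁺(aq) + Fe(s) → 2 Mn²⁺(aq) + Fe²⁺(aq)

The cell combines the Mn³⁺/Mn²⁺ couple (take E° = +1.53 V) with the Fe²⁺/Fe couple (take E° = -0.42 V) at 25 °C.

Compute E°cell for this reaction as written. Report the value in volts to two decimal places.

The Mn³⁺/Mn²⁺ couple has the higher reduction potential, so it is the cathode; Fe²⁺/Fe is oxidised at the anode.
E°cell = E°(cathode) − E°(anode) = (+1.53) − (-0.42) = +1.95 V.

+1.95 V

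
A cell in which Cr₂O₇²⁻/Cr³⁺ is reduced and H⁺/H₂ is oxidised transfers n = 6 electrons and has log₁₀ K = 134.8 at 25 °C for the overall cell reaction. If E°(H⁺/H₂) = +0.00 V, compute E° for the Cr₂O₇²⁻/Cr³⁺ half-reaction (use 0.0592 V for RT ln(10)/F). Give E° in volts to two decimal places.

E°cell = (0.0592/n)·log K = (0.0592/6)(134.8) = +1.330 V.
Since Cr₂O₇²⁻/Cr³⁺ is the cathode and H⁺/H₂ the anode, E°cell = E°(Cr₂O₇²⁻/Cr³⁺) − E°(H⁺/H₂).
So E°(Cr₂O₇²⁻/Cr³⁺) = E°cell + E°(H⁺/H₂) = +1.330 + (+0.00) = +1.33 V.

+1.33 V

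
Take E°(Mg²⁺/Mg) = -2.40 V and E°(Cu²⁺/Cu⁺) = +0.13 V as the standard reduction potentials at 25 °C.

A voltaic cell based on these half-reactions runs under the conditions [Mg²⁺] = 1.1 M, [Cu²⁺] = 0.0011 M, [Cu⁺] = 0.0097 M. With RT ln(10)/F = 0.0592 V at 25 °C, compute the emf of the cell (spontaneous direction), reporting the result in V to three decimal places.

+2.473 V

Cu²⁺/Cu⁺ is the cathode (higher E°), Mg²⁺/Mg the anode: E°cell = +0.13 − (-2.40) = +2.53 V, n = 2.
Overall: 2 Cu²⁺(aq) + Mg(s) → 2 Cu⁺(aq) + Mg²⁺(aq)
Q = [Cu⁺]^2·[Mg²⁺] / ([Cu²⁺]^2); log Q = 1.932.
E = E° − (0.0592/n) log Q = +2.53 − (0.0592/2)(1.932) = +2.473 V.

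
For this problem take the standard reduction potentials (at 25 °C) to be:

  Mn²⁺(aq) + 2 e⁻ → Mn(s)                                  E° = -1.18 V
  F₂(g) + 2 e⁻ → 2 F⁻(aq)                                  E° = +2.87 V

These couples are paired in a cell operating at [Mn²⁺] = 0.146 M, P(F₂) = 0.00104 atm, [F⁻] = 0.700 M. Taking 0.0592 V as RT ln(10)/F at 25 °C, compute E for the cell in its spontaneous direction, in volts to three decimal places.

F₂/F⁻ is the cathode (higher E°), Mn²⁺/Mn the anode: E°cell = +2.87 − (-1.18) = +4.05 V, n = 2.
Overall: F₂(g) + Mn(s) → 2 F⁻(aq) + Mn²⁺(aq)
Q = [F⁻]^2·[Mn²⁺] / (P(F₂)); log Q = 1.838.
E = E° − (0.0592/n) log Q = +4.05 − (0.0592/2)(1.838) = +3.996 V.

+3.996 V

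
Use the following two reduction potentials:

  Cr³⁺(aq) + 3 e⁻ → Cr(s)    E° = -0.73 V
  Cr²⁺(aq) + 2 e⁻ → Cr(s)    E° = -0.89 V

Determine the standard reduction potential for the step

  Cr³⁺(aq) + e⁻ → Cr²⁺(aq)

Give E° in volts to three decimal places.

-0.410 V

Sequential free energies add, so n₃E°₃ = n₁E°₁ + n₂E°₂.
With n₃ = 3, and the known step contributing 2×(-0.89) V, the unknown satisfies 1·E° = 3×(-0.73) − 2×(-0.89) = -0.410.
E° = -0.410 / 1 = -0.410 V.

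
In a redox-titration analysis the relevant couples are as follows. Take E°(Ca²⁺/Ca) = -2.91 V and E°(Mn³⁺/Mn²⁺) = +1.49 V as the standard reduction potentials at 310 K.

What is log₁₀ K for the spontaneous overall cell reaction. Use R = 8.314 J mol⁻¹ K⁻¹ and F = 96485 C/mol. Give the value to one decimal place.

Cathode: Mn³⁺/Mn²⁺; anode: Ca²⁺/Ca. E°cell = (+1.49) − (-2.91) = +4.40 V, with n = 2.
ΔG° = −nFE° = −RT ln K, so ln K = nFE°/(RT) = (2)(96485)(+4.40) / ((8.314)(310)) = 329.436.
log₁₀ K = 329.436 / ln 10 = 143.1.

143.1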